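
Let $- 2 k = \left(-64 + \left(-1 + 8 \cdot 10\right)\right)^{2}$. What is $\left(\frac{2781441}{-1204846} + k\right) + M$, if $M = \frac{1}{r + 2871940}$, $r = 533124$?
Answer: $- \frac{235505489589289}{2051288870072} \approx -114.81$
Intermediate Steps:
$k = - \frac{225}{2}$ ($k = - \frac{\left(-64 + \left(-1 + 8 \cdot 10\right)\right)^{2}}{2} = - \frac{\left(-64 + \left(-1 + 80\right)\right)^{2}}{2} = - \frac{\left(-64 + 79\right)^{2}}{2} = - \frac{15^{2}}{2} = \left(- \frac{1}{2}\right) 225 = - \frac{225}{2} \approx -112.5$)
$M = \frac{1}{3405064}$ ($M = \frac{1}{533124 + 2871940} = \frac{1}{3405064} \approx 2.9368 \cdot 10^{-7}$)
$\left(\frac{2781441}{-1204846} + k\right) + M = \left(\frac{2781441}{-1204846} - \frac{225}{2}\right) + \frac{1}{3405064} = \left(2781441 \left(- \frac{1}{1204846}\right) - \frac{225}{2}\right) + \frac{1}{3405064} = \left(- \frac{2781441}{1204846} - \frac{225}{2}\right) + \frac{1}{3405064} = - \frac{69163308}{602423} + \frac{1}{3405064} = - \frac{235505489589289}{2051288870072}$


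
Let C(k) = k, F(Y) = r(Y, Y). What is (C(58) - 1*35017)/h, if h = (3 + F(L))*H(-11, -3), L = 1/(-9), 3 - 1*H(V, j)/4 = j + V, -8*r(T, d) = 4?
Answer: -34959/170 ≈ -205.64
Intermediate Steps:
r(T, d) = -½ (r(T, d) = -⅛*4 = -½)
H(V, j) = 12 - 4*V - 4*j (H(V, j) = 12 - 4*(j + V) = 12 - 4*(V + j) = 12 + (-4*V - 4*j) = 12 - 4*V - 4*j)
L = -⅑ ≈ -0.11111
F(Y) = -½
h = 170 (h = (3 - ½)*(12 - 4*(-11) - 4*(-3)) = 5*(12 + 44 + 12)/2 = (5/2)*68 = 170)
(C(58) - 1*35017)/h = (58 - 1*35017)/170 = (58 - 35017)*(1/170) = -34959*1/170 = -34959/170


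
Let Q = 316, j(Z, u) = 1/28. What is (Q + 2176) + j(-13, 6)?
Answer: 69777/28 ≈ 2492.0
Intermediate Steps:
j(Z, u) = 1/28
(Q + 2176) + j(-13, 6) = (316 + 2176) + 1/28 = 2492 + 1/28 = 69777/28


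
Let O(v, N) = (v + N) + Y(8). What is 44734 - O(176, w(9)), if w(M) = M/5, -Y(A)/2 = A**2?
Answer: 223421/5 ≈ 44684.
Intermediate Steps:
Y(A) = -2*A**2
w(M) = M/5 (w(M) = M*(1/5) = M/5)
O(v, N) = -128 + N + v (O(v, N) = (v + N) - 2*8**2 = (N + v) - 2*64 = (N + v) - 128 = -128 + N + v)
44734 - O(176, w(9)) = 44734 - (-128 + (1/5)*9 + 176) = 44734 - (-128 + 9/5 + 176) = 44734 - 1*249/5 = 44734 - 249/5 = 223421/5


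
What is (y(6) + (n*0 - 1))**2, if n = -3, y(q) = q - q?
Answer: 1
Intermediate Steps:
y(q) = 0
(y(6) + (n*0 - 1))**2 = (0 + (-3*0 - 1))**2 = (0 + (0 - 1))**2 = (0 - 1)**2 = (-1)**2 = 1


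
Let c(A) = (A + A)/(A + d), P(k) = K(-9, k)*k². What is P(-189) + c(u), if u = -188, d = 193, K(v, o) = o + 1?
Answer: -33578116/5 ≈ -6.7156e+6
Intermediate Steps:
K(v, o) = 1 + o
P(k) = k²*(1 + k) (P(k) = (1 + k)*k² = k²*(1 + k))
c(A) = 2*A/(193 + A) (c(A) = (A + A)/(A + 193) = (2*A)/(193 + A) = 2*A/(193 + A))
P(-189) + c(u) = (-189)²*(1 - 189) + 2*(-188)/(193 - 188) = 35721*(-188) + 2*(-188)/5 = -6715548 + 2*(-188)*(⅕) = -6715548 - 376/5 = -33578116/5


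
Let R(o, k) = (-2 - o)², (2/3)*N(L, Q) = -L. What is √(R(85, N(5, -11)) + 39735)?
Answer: 18*√146 ≈ 217.49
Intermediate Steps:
N(L, Q) = -3*L/2 (N(L, Q) = 3*(-L)/2 = -3*L/2)
√(R(85, N(5, -11)) + 39735) = √((2 + 85)² + 39735) = √(87² + 39735) = √(7569 + 39735) = √47304 = 18*√146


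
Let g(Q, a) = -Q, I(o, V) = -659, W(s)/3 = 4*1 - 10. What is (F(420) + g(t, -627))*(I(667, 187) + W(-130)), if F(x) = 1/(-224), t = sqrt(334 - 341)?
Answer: 677/224 + 677*I*sqrt(7) ≈ 3.0223 + 1791.2*I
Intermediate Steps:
W(s) = -18 (W(s) = 3*(4*1 - 10) = 3*(4 - 10) = 3*(-6) = -18)
t = I*sqrt(7) (t = sqrt(-7) = I*sqrt(7) ≈ 2.6458*I)
F(x) = -1/224
(F(420) + g(t, -627))*(I(667, 187) + W(-130)) = (-1/224 - I*sqrt(7))*(-659 - 18) = (-1/224 - I*sqrt(7))*(-677) = 677/224 + 677*I*sqrt(7)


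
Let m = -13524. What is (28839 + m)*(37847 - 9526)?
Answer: 433736115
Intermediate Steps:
(28839 + m)*(37847 - 9526) = (28839 - 13524)*(37847 - 9526) = 15315*28321 = 433736115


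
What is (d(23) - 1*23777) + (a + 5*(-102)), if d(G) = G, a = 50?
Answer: -24214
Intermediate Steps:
(d(23) - 1*23777) + (a + 5*(-102)) = (23 - 1*23777) + (50 + 5*(-102)) = (23 - 23777) + (50 - 510) = -23754 - 460 = -24214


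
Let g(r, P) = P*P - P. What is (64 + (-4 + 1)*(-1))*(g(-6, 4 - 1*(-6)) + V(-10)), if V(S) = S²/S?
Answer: 5360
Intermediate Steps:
g(r, P) = P² - P
V(S) = S
(64 + (-4 + 1)*(-1))*(g(-6, 4 - 1*(-6)) + V(-10)) = (64 + (-4 + 1)*(-1))*((4 - 1*(-6))*(-1 + (4 - 1*(-6))) - 10) = (64 - 3*(-1))*((4 + 6)*(-1 + (4 + 6)) - 10) = (64 + 3)*(10*(-1 + 10) - 10) = 67*(10*9 - 10) = 67*(90 - 10) = 67*80 = 5360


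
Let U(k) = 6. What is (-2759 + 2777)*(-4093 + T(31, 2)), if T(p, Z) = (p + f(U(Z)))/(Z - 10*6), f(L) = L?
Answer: -2136879/29 ≈ -73686.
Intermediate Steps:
T(p, Z) = (6 + p)/(-60 + Z) (T(p, Z) = (p + 6)/(Z - 10*6) = (6 + p)/(Z - 60) = (6 + p)/(-60 + Z))
(-2759 + 2777)*(-4093 + T(31, 2)) = (-2759 + 2777)*(-4093 + (6 + 31)/(-60 + 2)) = 18*(-4093 + 37/(-58)) = 18*(-4093 - 1/58*37) = 18*(-4093 - 37/58) = 18*(-237431/58) = -2136879/29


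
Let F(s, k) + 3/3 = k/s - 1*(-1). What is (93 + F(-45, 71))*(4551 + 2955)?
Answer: 3431076/5 ≈ 6.8622e+5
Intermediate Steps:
F(s, k) = k/s (F(s, k) = -1 + (k/s - 1*(-1)) = -1 + (k/s + 1) = -1 + (1 + k/s) = k/s)
(93 + F(-45, 71))*(4551 + 2955) = (93 + 71/(-45))*(4551 + 2955) = (93 + 71*(-1/45))*7506 = (93 - 71/45)*7506 = (4114/45)*7506 = 3431076/5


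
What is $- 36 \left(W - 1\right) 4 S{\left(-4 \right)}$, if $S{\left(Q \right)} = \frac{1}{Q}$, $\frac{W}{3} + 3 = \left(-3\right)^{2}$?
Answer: $612$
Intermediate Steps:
$W = 18$ ($W = -9 + 3 \left(-3\right)^{2} = -9 + 3 \cdot 9 = -9 + 27 = 18$)
$- 36 \left(W - 1\right) 4 S{\left(-4 \right)} = \frac{\left(-36\right) \left(18 - 1\right) 4}{-4} = - 36 \cdot 17 \cdot 4 \left(- \frac{1}{4}\right) = \left(-36\right) 68 \left(- \frac{1}{4}\right) = \left(-2448\right) \left(- \frac{1}{4}\right) = 612$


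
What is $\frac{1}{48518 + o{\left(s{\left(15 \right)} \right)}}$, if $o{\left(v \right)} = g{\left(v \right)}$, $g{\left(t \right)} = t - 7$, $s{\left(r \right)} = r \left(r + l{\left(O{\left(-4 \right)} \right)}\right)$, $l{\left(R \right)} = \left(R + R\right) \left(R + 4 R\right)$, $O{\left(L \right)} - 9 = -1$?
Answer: $\frac{1}{58336} \approx 1.7142 \cdot 10^{-5}$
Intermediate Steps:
$O{\left(L \right)} = 8$ ($O{\left(L \right)} = 9 - 1 = 8$)
$l{\left(R \right)} = 10 R^{2}$ ($l{\left(R \right)} = 2 R 5 R = 10 R^{2}$)
$s{\left(r \right)} = r \left(640 + r\right)$ ($s{\left(r \right)} = r \left(r + 10 \cdot 8^{2}\right) = r \left(r + 10 \cdot 64\right) = r \left(r + 640\right) = r \left(640 + r\right)$)
$g{\left(t \right)} = -7 + t$
$o{\left(v \right)} = -7 + v$
$\frac{1}{48518 + o{\left(s{\left(15 \right)} \right)}} = \frac{1}{48518 - \left(7 - 15 \left(640 + 15\right)\right)} = \frac{1}{48518 + \left(-7 + 15 \cdot 655\right)} = \frac{1}{48518 + \left(-7 + 9825\right)} = \frac{1}{48518 + 9818} = \frac{1}{58336}$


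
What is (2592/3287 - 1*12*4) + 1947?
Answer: 6244605/3287 ≈ 1899.8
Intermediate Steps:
(2592/3287 - 1*12*4) + 1947 = (2592*(1/3287) - 12*4) + 1947 = (2592/3287 - 48) + 1947 = -155184/3287 + 1947 = 6244605/3287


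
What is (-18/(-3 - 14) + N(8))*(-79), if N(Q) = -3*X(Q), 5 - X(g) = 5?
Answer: -1422/17 ≈ -83.647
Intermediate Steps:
X(g) = 0 (X(g) = 5 - 1*5 = 5 - 5 = 0)
N(Q) = 0 (N(Q) = -3*0 = 0)
(-18/(-3 - 14) + N(8))*(-79) = (-18/(-3 - 14) + 0)*(-79) = (-18/(-17) + 0)*(-79) = (-18*(-1/17) + 0)*(-79) = (18/17 + 0)*(-79) = (18/17)*(-79) = -1422/17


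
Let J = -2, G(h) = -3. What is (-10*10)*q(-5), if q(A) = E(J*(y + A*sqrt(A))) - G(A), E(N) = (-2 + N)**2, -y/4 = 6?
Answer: -161900 - 92000*I*sqrt(5) ≈ -1.619e+5 - 2.0572e+5*I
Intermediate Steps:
y = -24 (y = -4*6 = -24)
q(A) = 3 + (46 - 2*A**(3/2))**2 (q(A) = (-2 - 2*(-24 + A*sqrt(A)))**2 - 1*(-3) = (-2 - 2*(-24 + A**(3/2)))**2 + 3 = (-2 + (48 - 2*A**(3/2)))**2 + 3 = (46 - 2*A**(3/2))**2 + 3 = 3 + (46 - 2*A**(3/2))**2)
(-10*10)*q(-5) = (-10*10)*(3 + 4*(-23 + (-5)**(3/2))**2) = -100*(3 + 4*(-23 - 5*I*sqrt(5))**2) = -300 - 400*(-23 - 5*I*sqrt(5))**2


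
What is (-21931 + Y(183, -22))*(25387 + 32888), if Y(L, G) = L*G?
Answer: -1512644175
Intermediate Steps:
Y(L, G) = G*L
(-21931 + Y(183, -22))*(25387 + 32888) = (-21931 - 22*183)*(25387 + 32888) = (-21931 - 4026)*58275 = -25957*58275 = -1512644175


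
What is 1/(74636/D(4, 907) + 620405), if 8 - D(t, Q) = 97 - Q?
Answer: 409/253782963 ≈ 1.6116e-6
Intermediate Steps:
D(t, Q) = -89 + Q (D(t, Q) = 8 - (97 - Q) = 8 + (-97 + Q) = -89 + Q)
1/(74636/D(4, 907) + 620405) = 1/(74636/(-89 + 907) + 620405) = 1/(74636/818 + 620405) = 1/(74636*(1/818) + 620405) = 1/(37318/409 + 620405) = 1/(253782963/409) = 409/253782963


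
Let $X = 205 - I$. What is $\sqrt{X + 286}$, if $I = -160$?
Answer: $\sqrt{651} \approx 25.515$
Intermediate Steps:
$X = 365$ ($X = 205 - -160 = 205 + 160 = 365$)
$\sqrt{X + 286} = \sqrt{365 + 286} = \sqrt{651}$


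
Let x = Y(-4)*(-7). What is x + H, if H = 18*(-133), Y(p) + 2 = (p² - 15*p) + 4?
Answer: -2940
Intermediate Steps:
Y(p) = 2 + p² - 15*p (Y(p) = -2 + ((p² - 15*p) + 4) = -2 + (4 + p² - 15*p) = 2 + p² - 15*p)
H = -2394
x = -546 (x = (2 + (-4)² - 15*(-4))*(-7) = (2 + 16 + 60)*(-7) = 78*(-7) = -546)
x + H = -546 - 2394 = -2940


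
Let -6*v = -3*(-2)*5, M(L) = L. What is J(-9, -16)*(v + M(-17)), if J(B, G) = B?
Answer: 198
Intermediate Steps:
v = -5 (v = -(-3*(-2))*5/6 = -5 ≈ -5.0000)
J(-9, -16)*(v + M(-17)) = -9*(-5 - 17) = -9*(-22) = 198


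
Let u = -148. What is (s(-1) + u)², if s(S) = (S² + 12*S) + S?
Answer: 25600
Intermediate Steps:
s(S) = S² + 13*S
(s(-1) + u)² = (-(13 - 1) - 148)² = (-1*12 - 148)² = (-12 - 148)² = (-160)² = 25600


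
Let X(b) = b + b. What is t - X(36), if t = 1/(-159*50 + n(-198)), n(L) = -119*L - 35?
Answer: -1121543/15577 ≈ -72.000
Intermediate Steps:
n(L) = -35 - 119*L
X(b) = 2*b
t = 1/15577 (t = 1/(-159*50 + (-35 - 119*(-198))) = 1/(-7950 + (-35 + 23562)) = 1/(-7950 + 23527) = 1/15577 ≈ 6.4197e-5)
t - X(36) = 1/15577 - 2*36 = 1/15577 - 1*72 = 1/15577 - 72 = -1121543/15577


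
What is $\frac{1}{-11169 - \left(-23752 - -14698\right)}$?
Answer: $- \frac{1}{2115} \approx -0.00047281$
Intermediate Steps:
$\frac{1}{-11169 - \left(-23752 - -14698\right)} = \frac{1}{-11169 - \left(-23752 + 14698\right)} = \frac{1}{-11169 - -9054} = \frac{1}{-11169 + 9054} = \frac{1}{-2115} = - \frac{1}{2115}$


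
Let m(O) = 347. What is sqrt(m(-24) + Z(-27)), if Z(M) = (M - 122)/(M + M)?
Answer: sqrt(113322)/18 ≈ 18.702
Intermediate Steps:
Z(M) = (-122 + M)/(2*M) (Z(M) = (-122 + M)/((2*M)) = (-122 + M)*(1/(2*M)) = (-122 + M)/(2*M))
sqrt(m(-24) + Z(-27)) = sqrt(347 + (1/2)*(-122 - 27)/(-27)) = sqrt(347 + (1/2)*(-1/27)*(-149)) = sqrt(347 + 149/54) = sqrt(18887/54) = sqrt(113322)/18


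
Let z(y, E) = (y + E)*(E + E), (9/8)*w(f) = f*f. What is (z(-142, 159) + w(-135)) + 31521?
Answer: 53127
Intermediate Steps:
w(f) = 8*f**2/9 (w(f) = 8*(f*f)/9 = 8*f**2/9)
z(y, E) = 2*E*(E + y) (z(y, E) = (E + y)*(2*E) = 2*E*(E + y))
(z(-142, 159) + w(-135)) + 31521 = (2*159*(159 - 142) + (8/9)*(-135)**2) + 31521 = (2*159*17 + (8/9)*18225) + 31521 = (5406 + 16200) + 31521 = 21606 + 31521 = 53127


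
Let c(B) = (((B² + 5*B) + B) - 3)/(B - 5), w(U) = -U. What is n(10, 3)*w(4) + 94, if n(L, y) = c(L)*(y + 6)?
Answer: -5182/5 ≈ -1036.4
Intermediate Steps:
c(B) = (-3 + B² + 6*B)/(-5 + B) (c(B) = ((B² + 6*B) - 3)/(-5 + B) = (-3 + B² + 6*B)/(-5 + B))
n(L, y) = (6 + y)*(-3 + L² + 6*L)/(-5 + L) (n(L, y) = ((-3 + L² + 6*L)/(-5 + L))*(y + 6) = ((-3 + L² + 6*L)/(-5 + L))*(6 + y) = (6 + y)*(-3 + L² + 6*L)/(-5 + L))
n(10, 3)*w(4) + 94 = ((6 + 3)*(-3 + 10² + 6*10)/(-5 + 10))*(-1*4) + 94 = (9*(-3 + 100 + 60)/5)*(-4) + 94 = ((⅕)*9*157)*(-4) + 94 = (1413/5)*(-4) + 94 = -5652/5 + 94 = -5182/5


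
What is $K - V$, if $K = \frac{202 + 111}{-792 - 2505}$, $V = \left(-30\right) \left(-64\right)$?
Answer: $- \frac{6330553}{3297} \approx -1920.1$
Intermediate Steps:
$V = 1920$
$K = - \frac{313}{3297}$ ($K = \frac{313}{-3297} = 313 \left(- \frac{1}{3297}\right) = - \frac{313}{3297} \approx -0.094935$)
$K - V = - \frac{313}{3297} - 1920 = - \frac{6330553}{3297}$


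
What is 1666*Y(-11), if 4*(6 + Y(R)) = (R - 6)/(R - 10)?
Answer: -57953/6 ≈ -9658.8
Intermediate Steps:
Y(R) = -6 + (-6 + R)/(4*(-10 + R)) (Y(R) = -6 + ((R - 6)/(R - 10))/4 = -6 + ((-6 + R)/(-10 + R))/4 = -6 + (-6 + R)/(4*(-10 + R)))
1666*Y(-11) = 1666*((234 - 23*(-11))/(4*(-10 - 11))) = 1666*((¼)*(234 + 253)/(-21)) = 1666*((¼)*(-1/21)*487) = 1666*(-487/84) = -57953/6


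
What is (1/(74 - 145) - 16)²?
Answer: 1292769/5041 ≈ 256.45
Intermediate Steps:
(1/(74 - 145) - 16)² = (1/(-71) - 16)² = (-1/71 - 16)² = (-1137/71)² = 1292769/5041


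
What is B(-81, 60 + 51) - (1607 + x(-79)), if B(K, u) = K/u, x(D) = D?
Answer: -56563/37 ≈ -1528.7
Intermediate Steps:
B(-81, 60 + 51) - (1607 + x(-79)) = -81/(60 + 51) - (1607 - 79) = -81/111 - 1*1528 = -81*1/111 - 1528 = -27/37 - 1528 = -56563/37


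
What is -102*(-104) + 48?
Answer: 10656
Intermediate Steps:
-102*(-104) + 48 = 10608 + 48 = 10656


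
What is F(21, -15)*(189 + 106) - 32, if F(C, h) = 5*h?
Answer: -22157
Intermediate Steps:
F(21, -15)*(189 + 106) - 32 = (5*(-15))*(189 + 106) - 32 = -75*295 - 32 = -22125 - 32 = -22157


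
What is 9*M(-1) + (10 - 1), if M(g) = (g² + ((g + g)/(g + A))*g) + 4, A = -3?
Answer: 99/2 ≈ 49.500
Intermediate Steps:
M(g) = 4 + g² + 2*g²/(-3 + g) (M(g) = (g² + ((g + g)/(g - 3))*g) + 4 = (g² + ((2*g)/(-3 + g))*g) + 4 = (g² + (2*g/(-3 + g))*g) + 4 = (g² + 2*g²/(-3 + g)) + 4 = 4 + g² + 2*g²/(-3 + g))
9*M(-1) + (10 - 1) = 9*((-12 + (-1)³ - 1*(-1)² + 4*(-1))/(-3 - 1)) + (10 - 1) = 9*((-12 - 1 - 1*1 - 4)/(-4)) + 9 = 9*(-(-12 - 1 - 1 - 4)/4) + 9 = 9*(-¼*(-18)) + 9 = 9*(9/2) + 9 = 81/2 + 9 = 99/2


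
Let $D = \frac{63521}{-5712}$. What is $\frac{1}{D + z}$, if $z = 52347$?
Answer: $\frac{5712}{298942543} \approx 1.9107 \cdot 10^{-5}$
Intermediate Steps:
$D = - \frac{63521}{5712}$ ($D = 63521 \left(- \frac{1}{5712}\right) = - \frac{63521}{5712} \approx -11.121$)
$\frac{1}{D + z} = \frac{1}{- \frac{63521}{5712} + 52347} = \frac{1}{\frac{298942543}{5712}} = \frac{5712}{298942543}$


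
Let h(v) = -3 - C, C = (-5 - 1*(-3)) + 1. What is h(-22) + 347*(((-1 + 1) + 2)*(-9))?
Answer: -6248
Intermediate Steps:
C = -1 (C = (-5 + 3) + 1 = -2 + 1 = -1)
h(v) = -2 (h(v) = -3 - 1*(-1) = -3 + 1 = -2)
h(-22) + 347*(((-1 + 1) + 2)*(-9)) = -2 + 347*(((-1 + 1) + 2)*(-9)) = -2 + 347*((0 + 2)*(-9)) = -2 + 347*(2*(-9)) = -2 + 347*(-18) = -2 - 6246 = -6248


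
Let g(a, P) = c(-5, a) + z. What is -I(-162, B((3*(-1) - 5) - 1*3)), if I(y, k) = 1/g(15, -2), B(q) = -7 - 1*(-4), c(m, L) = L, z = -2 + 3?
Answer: -1/16 ≈ -0.062500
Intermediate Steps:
z = 1
B(q) = -3 (B(q) = -7 + 4 = -3)
g(a, P) = 1 + a (g(a, P) = a + 1 = 1 + a)
I(y, k) = 1/16 (I(y, k) = 1/(1 + 15) = 1/16)
-I(-162, B((3*(-1) - 5) - 1*3)) = -1*1/16 = -1/16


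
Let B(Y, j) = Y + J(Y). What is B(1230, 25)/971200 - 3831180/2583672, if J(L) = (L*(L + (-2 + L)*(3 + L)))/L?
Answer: 1028716669/13069074200 ≈ 0.078714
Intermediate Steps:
J(L) = L + (-2 + L)*(3 + L)
B(Y, j) = -6 + Y² + 3*Y (B(Y, j) = Y + (-6 + Y² + 2*Y) = -6 + Y² + 3*Y)
B(1230, 25)/971200 - 3831180/2583672 = (-6 + 1230² + 3*1230)/971200 - 3831180/2583672 = (-6 + 1512900 + 3690)*(1/971200) - 3831180*1/2583672 = 1516584*(1/971200) - 319265/215306 = 189573/121400 - 319265/215306 = 1028716669/13069074200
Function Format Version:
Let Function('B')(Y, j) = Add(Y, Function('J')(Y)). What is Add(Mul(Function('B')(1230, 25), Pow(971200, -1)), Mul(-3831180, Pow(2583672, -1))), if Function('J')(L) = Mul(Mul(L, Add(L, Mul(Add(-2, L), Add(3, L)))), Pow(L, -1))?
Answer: Rational(1028716669, 13069074200) ≈ 0.078714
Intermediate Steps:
Function('J')(L) = Add(L, Mul(Add(-2, L), Add(3, L)))
Function('B')(Y, j) = Add(-6, Pow(Y, 2), Mul(3, Y)) (Function('B')(Y, j) = Add(Y, Add(-6, Pow(Y, 2), Mul(2, Y))) = Add(-6, Pow(Y, 2), Mul(3, Y)))
Add(Mul(Function('B')(1230, 25), Pow(971200, -1)), Mul(-3831180, Pow(2583672, -1))) = Add(Mul(Add(-6, Pow(1230, 2), Mul(3, 1230)), Pow(971200, -1)), Mul(-3831180, Pow(2583672, -1))) = Add(Mul(Add(-6, 1512900, 3690), Rational(1, 971200)), Mul(-3831180, Rational(1, 2583672))) = Add(Mul(1516584, Rational(1, 971200)), Rational(-319265, 215306)) = Add(Rational(189573, 121400), Rational(-319265, 215306)) = Rational(1028716669, 13069074200)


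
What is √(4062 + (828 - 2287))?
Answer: √2603 ≈ 51.020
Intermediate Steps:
√(4062 + (828 - 2287)) = √(4062 - 1459) = √2603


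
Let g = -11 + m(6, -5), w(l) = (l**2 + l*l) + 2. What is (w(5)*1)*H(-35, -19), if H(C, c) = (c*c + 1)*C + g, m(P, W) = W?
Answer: -659672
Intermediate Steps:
w(l) = 2 + 2*l**2 (w(l) = (l**2 + l**2) + 2 = 2*l**2 + 2 = 2 + 2*l**2)
g = -16 (g = -11 - 5 = -16)
H(C, c) = -16 + C*(1 + c**2) (H(C, c) = (c*c + 1)*C - 16 = (c**2 + 1)*C - 16 = (1 + c**2)*C - 16 = C*(1 + c**2) - 16 = -16 + C*(1 + c**2))
(w(5)*1)*H(-35, -19) = ((2 + 2*5**2)*1)*(-16 - 35 - 35*(-19)**2) = ((2 + 2*25)*1)*(-16 - 35 - 35*361) = ((2 + 50)*1)*(-16 - 35 - 12635) = (52*1)*(-12686) = 52*(-12686) = -659672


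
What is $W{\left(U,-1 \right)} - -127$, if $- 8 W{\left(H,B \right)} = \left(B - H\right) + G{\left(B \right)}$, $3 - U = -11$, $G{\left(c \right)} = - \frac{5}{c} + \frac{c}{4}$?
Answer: $\frac{4105}{32} \approx 128.28$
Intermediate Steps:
$G{\left(c \right)} = - \frac{5}{c} + \frac{c}{4}$ ($G{\left(c \right)} = - \frac{5}{c} + c \frac{1}{4} = - \frac{5}{c} + \frac{c}{4}$)
$U = 14$ ($U = 3 - -11 = 3 + 11 = 14$)
$W{\left(H,B \right)} = - \frac{5 B}{32} + \frac{H}{8} + \frac{5}{8 B}$ ($W{\left(H,B \right)} = - \frac{\left(B - H\right) + \left(- \frac{5}{B} + \frac{B}{4}\right)}{8} = - \frac{- H - \frac{5}{B} + \frac{5 B}{4}}{8} = - \frac{5 B}{32} + \frac{H}{8} + \frac{5}{8 B}$)
$W{\left(U,-1 \right)} - -127 = \left(\left(- \frac{5}{32}\right) \left(-1\right) + \frac{1}{8} \cdot 14 + \frac{5}{8 \left(-1\right)}\right) - -127 = \left(\frac{5}{32} + \frac{7}{4} + \frac{5}{8} \left(-1\right)\right) + 127 = \left(\frac{5}{32} + \frac{7}{4} - \frac{5}{8}\right) + 127 = \frac{41}{32} + 127 = \frac{4105}{32}$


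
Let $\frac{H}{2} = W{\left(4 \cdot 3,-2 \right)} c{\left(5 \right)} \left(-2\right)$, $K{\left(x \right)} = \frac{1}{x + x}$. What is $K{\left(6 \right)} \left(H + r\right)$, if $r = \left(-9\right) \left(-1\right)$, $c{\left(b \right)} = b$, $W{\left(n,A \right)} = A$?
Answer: $\frac{49}{12} \approx 4.0833$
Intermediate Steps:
$K{\left(x \right)} = \frac{1}{2 x}$
$r = 9$
$H = 40$ ($H = 2 \left(-2\right) 5 \left(-2\right) = 2 \left(\left(-10\right) \left(-2\right)\right) = 2 \cdot 20 = 40$)
$K{\left(6 \right)} \left(H + r\right) = \frac{1}{2 \cdot 6} \left(40 + 9\right) = \frac{1}{2} \cdot \frac{1}{6} \cdot 49 = \frac{1}{12} \cdot 49 = \frac{49}{12}$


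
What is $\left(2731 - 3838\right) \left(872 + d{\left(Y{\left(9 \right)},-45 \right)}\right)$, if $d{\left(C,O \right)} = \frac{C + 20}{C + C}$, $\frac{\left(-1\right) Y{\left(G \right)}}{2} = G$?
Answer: $- \frac{1930485}{2} \approx -9.6524 \cdot 10^{5}$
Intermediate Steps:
$Y{\left(G \right)} = - 2 G$
$d{\left(C,O \right)} = \frac{20 + C}{2 C}$
$\left(2731 - 3838\right) \left(872 + d{\left(Y{\left(9 \right)},-45 \right)}\right) = \left(2731 - 3838\right) \left(872 + \frac{20 - 18}{2 \left(\left(-2\right) 9\right)}\right) = - 1107 \left(872 + \frac{20 - 18}{2 \left(-18\right)}\right) = - 1107 \left(872 + \frac{1}{2} \left(- \frac{1}{18}\right) 2\right) = - 1107 \left(872 - \frac{1}{18}\right) = \left(-1107\right) \frac{15695}{18} = - \frac{1930485}{2}$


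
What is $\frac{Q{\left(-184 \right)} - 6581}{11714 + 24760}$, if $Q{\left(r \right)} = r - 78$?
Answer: $- \frac{2281}{12158} \approx -0.18761$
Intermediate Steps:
$Q{\left(r \right)} = -78 + r$ ($Q{\left(r \right)} = r - 78 = -78 + r$)
$\frac{Q{\left(-184 \right)} - 6581}{11714 + 24760} = \frac{\left(-78 - 184\right) - 6581}{11714 + 24760} = \frac{-262 - 6581}{36474} = \left(-6843\right) \frac{1}{36474} = - \frac{2281}{12158}$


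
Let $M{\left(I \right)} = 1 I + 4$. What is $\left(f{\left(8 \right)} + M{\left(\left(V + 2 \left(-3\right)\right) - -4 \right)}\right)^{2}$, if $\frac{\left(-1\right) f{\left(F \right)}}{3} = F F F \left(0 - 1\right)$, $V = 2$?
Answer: $2371600$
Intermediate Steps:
$M{\left(I \right)} = 4 + I$ ($M{\left(I \right)} = I + 4 = 4 + I$)
$f{\left(F \right)} = 3 F^{3}$ ($f{\left(F \right)} = - 3 F F F \left(0 - 1\right) = - 3 F^{2} F \left(-1\right) = - 3 F^{2} \left(- F\right) = - 3 \left(- F^{3}\right) = 3 F^{3}$)
$\left(f{\left(8 \right)} + M{\left(\left(V + 2 \left(-3\right)\right) - -4 \right)}\right)^{2} = \left(3 \cdot 8^{3} + \left(4 + \left(\left(2 + 2 \left(-3\right)\right) - -4\right)\right)\right)^{2} = \left(3 \cdot 512 + \left(4 + \left(\left(2 - 6\right) + 4\right)\right)\right)^{2} = \left(1536 + \left(4 + \left(-4 + 4\right)\right)\right)^{2} = \left(1536 + \left(4 + 0\right)\right)^{2} = \left(1536 + 4\right)^{2} = 1540^{2} = 2371600$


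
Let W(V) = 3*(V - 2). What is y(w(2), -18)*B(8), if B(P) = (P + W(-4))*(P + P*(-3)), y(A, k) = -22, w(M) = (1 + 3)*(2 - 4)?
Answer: -3520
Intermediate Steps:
w(M) = -8 (w(M) = 4*(-2) = -8)
W(V) = -6 + 3*V (W(V) = 3*(-2 + V) = -6 + 3*V)
B(P) = -2*P*(-18 + P) (B(P) = (P + (-6 + 3*(-4)))*(P + P*(-3)) = (P + (-6 - 12))*(P - 3*P) = (P - 18)*(-2*P) = (-18 + P)*(-2*P) = -2*P*(-18 + P))
y(w(2), -18)*B(8) = -44*8*(18 - 1*8) = -44*8*(18 - 8) = -44*8*10 = -22*160 = -3520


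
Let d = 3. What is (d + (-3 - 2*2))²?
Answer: 16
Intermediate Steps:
(d + (-3 - 2*2))² = (3 + (-3 - 2*2))² = (3 + (-3 - 4))² = (3 - 7)² = (-4)² = 16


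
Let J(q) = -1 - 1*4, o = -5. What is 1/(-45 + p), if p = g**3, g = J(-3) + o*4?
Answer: -1/15670 ≈ -6.3816e-5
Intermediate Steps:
J(q) = -5 (J(q) = -1 - 4 = -5)
g = -25 (g = -5 - 5*4 = -5 - 20 = -25)
p = -15625 (p = (-25)**3 = -15625)
1/(-45 + p) = 1/(-45 - 15625) = 1/(-15670) = -1/15670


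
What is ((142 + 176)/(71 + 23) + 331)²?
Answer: 246992656/2209 ≈ 1.1181e+5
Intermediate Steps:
((142 + 176)/(71 + 23) + 331)² = (318/94 + 331)² = (318*(1/94) + 331)² = (159/47 + 331)² = (15716/47)² = 246992656/2209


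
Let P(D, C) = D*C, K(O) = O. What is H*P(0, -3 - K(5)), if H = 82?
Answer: 0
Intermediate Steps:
P(D, C) = C*D
H*P(0, -3 - K(5)) = 82*((-3 - 1*5)*0) = 82*((-3 - 5)*0) = 82*(-8*0) = 82*0 = 0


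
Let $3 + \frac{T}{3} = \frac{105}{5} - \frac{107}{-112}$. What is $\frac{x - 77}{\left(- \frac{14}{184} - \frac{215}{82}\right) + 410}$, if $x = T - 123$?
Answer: $- \frac{15117233}{43017604} \approx -0.35142$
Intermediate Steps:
$T = \frac{6369}{112}$ ($T = -9 + 3 \left(\frac{105}{5} - \frac{107}{-112}\right) = -9 + 3 \left(105 \cdot \frac{1}{5} - - \frac{107}{112}\right) = -9 + 3 \left(21 + \frac{107}{112}\right) = -9 + 3 \cdot \frac{2459}{112} = -9 + \frac{7377}{112} = \frac{6369}{112} \approx 56.866$)
$x = - \frac{7407}{112}$ ($x = \frac{6369}{112} - 123 = - \frac{7407}{112} \approx -66.134$)
$\frac{x - 77}{\left(- \frac{14}{184} - \frac{215}{82}\right) + 410} = \frac{- \frac{7407}{112} - 77}{\left(- \frac{14}{184} - \frac{215}{82}\right) + 410} = - \frac{16031}{112 \left(\left(\left(-14\right) \frac{1}{184} - \frac{215}{82}\right) + 410\right)} = - \frac{16031}{112 \left(\left(- \frac{7}{92} - \frac{215}{82}\right) + 410\right)} = - \frac{16031}{112 \left(- \frac{10177}{3772} + 410\right)} = - \frac{16031}{112 \cdot \frac{1536343}{3772}} = \left(- \frac{16031}{112}\right) \frac{3772}{1536343} = - \frac{15117233}{43017604}$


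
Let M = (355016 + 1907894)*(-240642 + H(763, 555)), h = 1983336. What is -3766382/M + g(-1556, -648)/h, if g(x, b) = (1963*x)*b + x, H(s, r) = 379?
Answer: 134514391035648480049/134790872677577610 ≈ 997.95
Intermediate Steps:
M = -543693545330 (M = (355016 + 1907894)*(-240642 + 379) = 2262910*(-240263) = -543693545330)
g(x, b) = x + 1963*b*x (g(x, b) = 1963*b*x + x = x + 1963*b*x)
-3766382/M + g(-1556, -648)/h = -3766382/(-543693545330) - 1556*(1 + 1963*(-648))/1983336 = -3766382*(-1/543693545330) - 1556*(1 - 1272024)*(1/1983336) = 1883191/271846772665 - 1556*(-1272023)*(1/1983336) = 1883191/271846772665 + 1979267788*(1/1983336) = 1883191/271846772665 + 494816947/495834 = 134514391035648480049/134790872677577610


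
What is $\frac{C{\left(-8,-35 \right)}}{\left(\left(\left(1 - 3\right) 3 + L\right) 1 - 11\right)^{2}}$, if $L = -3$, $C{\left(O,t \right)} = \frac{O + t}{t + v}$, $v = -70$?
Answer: $\frac{43}{42000} \approx 0.0010238$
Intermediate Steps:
$C{\left(O,t \right)} = \frac{O + t}{-70 + t}$ ($C{\left(O,t \right)} = \frac{O + t}{t - 70} = \frac{O + t}{-70 + t}$)
$\frac{C{\left(-8,-35 \right)}}{\left(\left(\left(1 - 3\right) 3 + L\right) 1 - 11\right)^{2}} = \frac{\frac{1}{-70 - 35} \left(-8 - 35\right)}{\left(\left(\left(1 - 3\right) 3 - 3\right) 1 - 11\right)^{2}} = \frac{\frac{1}{-105} \left(-43\right)}{\left(\left(\left(-2\right) 3 - 3\right) 1 - 11\right)^{2}} = \frac{\left(- \frac{1}{105}\right) \left(-43\right)}{\left(\left(-6 - 3\right) 1 - 11\right)^{2}} = \frac{43}{105 \left(\left(-9\right) 1 - 11\right)^{2}} = \frac{43}{105 \left(-9 - 11\right)^{2}} = \frac{43}{105 \left(-20\right)^{2}} = \frac{43}{105 \cdot 400} = \frac{43}{105} \cdot \frac{1}{400} = \frac{43}{42000}$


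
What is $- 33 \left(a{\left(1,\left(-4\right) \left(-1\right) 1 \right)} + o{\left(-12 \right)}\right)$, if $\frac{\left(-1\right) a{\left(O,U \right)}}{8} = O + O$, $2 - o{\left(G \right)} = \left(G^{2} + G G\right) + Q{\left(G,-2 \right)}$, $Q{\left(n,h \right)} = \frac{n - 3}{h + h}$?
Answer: $\frac{40359}{4} \approx 10090.0$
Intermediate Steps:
$Q{\left(n,h \right)} = \frac{-3 + n}{2 h}$
$o{\left(G \right)} = \frac{5}{4} - 2 G^{2} + \frac{G}{4}$ ($o{\left(G \right)} = 2 - \left(\left(G^{2} + G G\right) + \frac{-3 + G}{2 \left(-2\right)}\right) = 2 - \left(\left(G^{2} + G^{2}\right) + \frac{1}{2} \left(- \frac{1}{2}\right) \left(-3 + G\right)\right) = 2 - \left(2 G^{2} - \left(- \frac{3}{4} + \frac{G}{4}\right)\right) = 2 - \left(\frac{3}{4} + 2 G^{2} - \frac{G}{4}\right) = \frac{5}{4} - 2 G^{2} + \frac{G}{4}$)
$a{\left(O,U \right)} = - 16 O$ ($a{\left(O,U \right)} = - 8 \left(O + O\right) = - 8 \cdot 2 O = - 16 O$)
$- 33 \left(a{\left(1,\left(-4\right) \left(-1\right) 1 \right)} + o{\left(-12 \right)}\right) = - 33 \left(\left(-16\right) 1 + \left(\frac{5}{4} - 2 \left(-12\right)^{2} + \frac{1}{4} \left(-12\right)\right)\right) = - 33 \left(-16 - \frac{1159}{4}\right) = \left(-33\right) \left(- \frac{1223}{4}\right) = \frac{40359}{4}$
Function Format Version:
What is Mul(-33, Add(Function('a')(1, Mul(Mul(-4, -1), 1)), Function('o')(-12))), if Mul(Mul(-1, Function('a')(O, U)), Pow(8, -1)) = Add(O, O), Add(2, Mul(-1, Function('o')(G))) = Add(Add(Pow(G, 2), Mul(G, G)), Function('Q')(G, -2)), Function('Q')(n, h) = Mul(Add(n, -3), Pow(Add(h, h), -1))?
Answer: Rational(40359, 4) ≈ 10090.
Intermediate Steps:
Function('Q')(n, h) = Mul(Rational(1, 2), Pow(h, -1), Add(-3, n)) (Function('Q')(n, h) = Mul(Add(-3, n), Pow(Mul(2, h), -1)) = Mul(Add(-3, n), Mul(Rational(1, 2), Pow(h, -1))) = Mul(Rational(1, 2), Pow(h, -1), Add(-3, n)))
Function('o')(G) = Add(Rational(5, 4), Mul(-2, Pow(G, 2)), Mul(Rational(1, 4), G)) (Function('o')(G) = Add(2, Mul(-1, Add(Add(Pow(G, 2), Mul(G, G)), Mul(Rational(1, 2), Pow(-2, -1), Add(-3, G))))) = Add(2, Mul(-1, Add(Add(Pow(G, 2), Pow(G, 2)), Mul(Rational(1, 2), Rational(-1, 2), Add(-3, G))))) = Add(2, Mul(-1, Add(Mul(2, Pow(G, 2)), Add(Rational(3, 4), Mul(Rational(-1, 4), G))))) = Add(2, Mul(-1, Add(Rational(3, 4), Mul(2, Pow(G, 2)), Mul(Rational(-1, 4), G)))) = Add(2, Add(Rational(-3, 4), Mul(-2, Pow(G, 2)), Mul(Rational(1, 4), G))) = Add(Rational(5, 4), Mul(-2, Pow(G, 2)), Mul(Rational(1, 4), G)))
Function('a')(O, U) = Mul(-16, O) (Function('a')(O, U) = Mul(-8, Add(O, O)) = Mul(-8, Mul(2, O)) = Mul(-16, O))
Mul(-33, Add(Function('a')(1, Mul(Mul(-4, -1), 1)), Function('o')(-12))) = Mul(-33, Add(Mul(-16, 1), Add(Rational(5, 4), Mul(-2, Pow(-12, 2)), Mul(Rational(1, 4), -12)))) = Mul(-33, Add(-16, Add(Rational(5, 4), Mul(-2, 144), -3))) = Mul(-33, Add(-16, Add(Rational(5, 4), -288, -3))) = Mul(-33, Add(-16, Rational(-1159, 4))) = Mul(-33, Rational(-1223, 4)) = Rational(40359, 4)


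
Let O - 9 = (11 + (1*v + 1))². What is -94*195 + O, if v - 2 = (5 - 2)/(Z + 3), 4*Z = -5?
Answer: -885629/49 ≈ -18074.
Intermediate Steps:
Z = -5/4 (Z = (¼)*(-5) = -5/4 ≈ -1.2500)
v = 26/7 (v = 2 + (5 - 2)/(-5/4 + 3) = 2 + 3/(7/4) = 2 + 3*(4/7) = 2 + 12/7 = 26/7 ≈ 3.7143)
O = 12541/49 (O = 9 + (11 + (1*(26/7) + 1))² = 9 + (11 + (26/7 + 1))² = 9 + (11 + 33/7)² = 9 + (110/7)² = 9 + 12100/49 = 12541/49 ≈ 255.94)
-94*195 + O = -94*195 + 12541/49 = -18330 + 12541/49 = -885629/49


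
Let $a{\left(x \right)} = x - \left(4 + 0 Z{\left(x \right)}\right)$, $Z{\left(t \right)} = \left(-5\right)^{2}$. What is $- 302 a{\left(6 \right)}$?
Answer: $-604$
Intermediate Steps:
$Z{\left(t \right)} = 25$
$a{\left(x \right)} = -4 + x$ ($a{\left(x \right)} = x + \left(0 \cdot 25 - 4\right) = x + \left(0 - 4\right) = x - 4 = -4 + x$)
$- 302 a{\left(6 \right)} = - 302 \left(-4 + 6\right) = \left(-302\right) 2 = -604$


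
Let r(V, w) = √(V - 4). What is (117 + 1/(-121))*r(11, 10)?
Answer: 14156*√7/121 ≈ 309.53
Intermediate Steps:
r(V, w) = √(-4 + V)
(117 + 1/(-121))*r(11, 10) = (117 + 1/(-121))*√(-4 + 11) = (117 - 1/121)*√7 = 14156*√7/121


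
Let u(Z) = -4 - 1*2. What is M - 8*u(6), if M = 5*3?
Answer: 63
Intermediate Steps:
u(Z) = -6 (u(Z) = -4 - 2 = -6)
M = 15
M - 8*u(6) = 15 - 8*(-6) = 15 + 48 = 63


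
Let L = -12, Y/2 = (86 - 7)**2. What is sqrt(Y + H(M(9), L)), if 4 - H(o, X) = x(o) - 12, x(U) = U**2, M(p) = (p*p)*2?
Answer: I*sqrt(13746) ≈ 117.24*I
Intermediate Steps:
Y = 12482 (Y = 2*(86 - 7)**2 = 2*79**2 = 2*6241 = 12482)
M(p) = 2*p**2 (M(p) = p**2*2 = 2*p**2)
H(o, X) = 16 - o**2 (H(o, X) = 4 - (o**2 - 12) = 4 - (-12 + o**2) = 4 + (12 - o**2) = 16 - o**2)
sqrt(Y + H(M(9), L)) = sqrt(12482 + (16 - (2*9**2)**2)) = sqrt(12482 + (16 - (2*81)**2)) = sqrt(12482 + (16 - 1*162**2)) = sqrt(12482 + (16 - 1*26244)) = sqrt(12482 + (16 - 26244)) = sqrt(12482 - 26228) = sqrt(-13746) = I*sqrt(13746)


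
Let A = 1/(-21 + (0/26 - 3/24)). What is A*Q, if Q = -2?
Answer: 16/169 ≈ 0.094675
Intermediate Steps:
A = -8/169 (A = 1/(-21 + (0*(1/26) - 3*1/24)) = 1/(-21 + (0 - ⅛)) = 1/(-21 - ⅛) = 1/(-169/8) = -8/169 ≈ -0.047337)
A*Q = -8/169*(-2) = 16/169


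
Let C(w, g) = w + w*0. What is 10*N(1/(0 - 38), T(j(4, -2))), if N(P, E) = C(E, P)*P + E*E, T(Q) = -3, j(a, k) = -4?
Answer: 1725/19 ≈ 90.789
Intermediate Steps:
C(w, g) = w (C(w, g) = w + 0 = w)
N(P, E) = E² + E*P (N(P, E) = E*P + E*E = E*P + E² = E² + E*P)
10*N(1/(0 - 38), T(j(4, -2))) = 10*(-3*(-3 + 1/(0 - 38))) = 10*(-3*(-3 + 1/(-38))) = 10*(-3*(-3 - 1/38)) = 10*(-3*(-115/38)) = 10*(345/38) = 1725/19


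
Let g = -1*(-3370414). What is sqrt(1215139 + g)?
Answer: sqrt(4585553) ≈ 2141.4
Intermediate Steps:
g = 3370414
sqrt(1215139 + g) = sqrt(1215139 + 3370414) = sqrt(4585553)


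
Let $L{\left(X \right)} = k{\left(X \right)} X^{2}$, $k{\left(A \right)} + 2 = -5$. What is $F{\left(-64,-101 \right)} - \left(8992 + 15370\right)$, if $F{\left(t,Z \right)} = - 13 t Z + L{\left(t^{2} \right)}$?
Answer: $-117548906$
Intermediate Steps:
$k{\left(A \right)} = -7$ ($k{\left(A \right)} = -2 - 5 = -7$)
$L{\left(X \right)} = - 7 X^{2}$
$F{\left(t,Z \right)} = - 7 t^{4} - 13 Z t$ ($F{\left(t,Z \right)} = - 13 t Z - 7 \left(t^{2}\right)^{2} = - 13 Z t - 7 t^{4} = - 7 t^{4} - 13 Z t$)
$F{\left(-64,-101 \right)} - \left(8992 + 15370\right) = - 64 \left(\left(-13\right) \left(-101\right) - 7 \left(-64\right)^{3}\right) - \left(8992 + 15370\right) = - 64 \left(1313 - -1835008\right) - 24362 = - 64 \left(1313 + 1835008\right) - 24362 = \left(-64\right) 1836321 - 24362 = -117524544 - 24362 = -117548906$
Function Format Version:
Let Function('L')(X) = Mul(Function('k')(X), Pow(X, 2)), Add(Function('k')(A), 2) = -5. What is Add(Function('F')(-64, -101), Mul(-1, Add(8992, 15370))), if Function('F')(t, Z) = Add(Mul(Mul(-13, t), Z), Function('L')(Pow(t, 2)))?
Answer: -117548906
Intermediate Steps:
Function('k')(A) = -7 (Function('k')(A) = Add(-2, -5) = -7)
Function('L')(X) = Mul(-7, Pow(X, 2))
Function('F')(t, Z) = Add(Mul(-7, Pow(t, 4)), Mul(-13, Z, t)) (Function('F')(t, Z) = Add(Mul(Mul(-13, t), Z), Mul(-7, Pow(Pow(t, 2), 2))) = Add(Mul(-13, Z, t), Mul(-7, Pow(t, 4))) = Add(Mul(-7, Pow(t, 4)), Mul(-13, Z, t)))
Add(Function('F')(-64, -101), Mul(-1, Add(8992, 15370))) = Add(Mul(-64, Add(Mul(-13, -101), Mul(-7, Pow(-64, 3)))), Mul(-1, Add(8992, 15370))) = Add(Mul(-64, Add(1313, Mul(-7, -262144))), Mul(-1, 24362)) = Add(Mul(-64, Add(1313, 1835008)), -24362) = Add(Mul(-64, 1836321), -24362) = Add(-117524544, -24362) = -117548906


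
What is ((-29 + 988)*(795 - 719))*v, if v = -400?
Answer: -29153600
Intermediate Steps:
((-29 + 988)*(795 - 719))*v = ((-29 + 988)*(795 - 719))*(-400) = (959*76)*(-400) = 72884*(-400) = -29153600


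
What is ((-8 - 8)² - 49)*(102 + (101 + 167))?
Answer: 76590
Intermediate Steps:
((-8 - 8)² - 49)*(102 + (101 + 167)) = ((-16)² - 49)*(102 + 268) = (256 - 49)*370 = 207*370 = 76590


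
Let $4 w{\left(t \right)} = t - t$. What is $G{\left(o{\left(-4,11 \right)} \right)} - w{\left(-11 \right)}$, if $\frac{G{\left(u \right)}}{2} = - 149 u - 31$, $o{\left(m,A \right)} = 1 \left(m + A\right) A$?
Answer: $-23008$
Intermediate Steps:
$w{\left(t \right)} = 0$ ($w{\left(t \right)} = \frac{t - t}{4} = \frac{1}{4} \cdot 0 = 0$)
$o{\left(m,A \right)} = A \left(A + m\right)$ ($o{\left(m,A \right)} = 1 \left(A + m\right) A = \left(A + m\right) A = A \left(A + m\right)$)
$G{\left(u \right)} = -62 - 298 u$ ($G{\left(u \right)} = 2 \left(- 149 u - 31\right) = 2 \left(-31 - 149 u\right) = -62 - 298 u$)
$G{\left(o{\left(-4,11 \right)} \right)} - w{\left(-11 \right)} = \left(-62 - 298 \cdot 11 \left(11 - 4\right)\right) - 0 = \left(-62 - 298 \cdot 11 \cdot 7\right) + 0 = \left(-62 - 22946\right) + 0 = -23008 + 0 = -23008$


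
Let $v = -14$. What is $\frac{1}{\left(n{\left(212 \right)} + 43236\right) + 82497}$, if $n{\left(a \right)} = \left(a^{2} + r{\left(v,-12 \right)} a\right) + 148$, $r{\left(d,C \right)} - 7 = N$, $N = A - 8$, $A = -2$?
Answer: $\frac{1}{170189} \approx 5.8758 \cdot 10^{-6}$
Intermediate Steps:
$N = -10$ ($N = -2 - 8 = -10$)
$r{\left(d,C \right)} = -3$ ($r{\left(d,C \right)} = 7 - 10 = -3$)
$n{\left(a \right)} = 148 + a^{2} - 3 a$ ($n{\left(a \right)} = \left(a^{2} - 3 a\right) + 148 = 148 + a^{2} - 3 a$)
$\frac{1}{\left(n{\left(212 \right)} + 43236\right) + 82497} = \frac{1}{\left(\left(148 + 212^{2} - 636\right) + 43236\right) + 82497} = \frac{1}{\left(\left(148 + 44944 - 636\right) + 43236\right) + 82497} = \frac{1}{\left(44456 + 43236\right) + 82497} = \frac{1}{87692 + 82497} = \frac{1}{170189}$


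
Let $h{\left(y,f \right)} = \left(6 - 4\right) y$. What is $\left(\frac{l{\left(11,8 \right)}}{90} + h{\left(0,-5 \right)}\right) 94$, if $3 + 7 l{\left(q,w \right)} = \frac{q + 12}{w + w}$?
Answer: $- \frac{235}{1008} \approx -0.23313$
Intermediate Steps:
$l{\left(q,w \right)} = - \frac{3}{7} + \frac{12 + q}{14 w}$ ($l{\left(q,w \right)} = - \frac{3}{7} + \frac{\left(q + 12\right) \frac{1}{w + w}}{7} = - \frac{3}{7} + \frac{\left(12 + q\right) \frac{1}{2 w}}{7} = - \frac{3}{7} + \frac{\frac{1}{2} \frac{1}{w} \left(12 + q\right)}{7} = - \frac{3}{7} + \frac{12 + q}{14 w}$)
$h{\left(y,f \right)} = 2 y$
$\left(\frac{l{\left(11,8 \right)}}{90} + h{\left(0,-5 \right)}\right) 94 = \left(\frac{\frac{1}{14} \cdot \frac{1}{8} \left(12 + 11 - 48\right)}{90} + 2 \cdot 0\right) 94 = \left(\frac{1}{14} \cdot \frac{1}{8} \left(12 + 11 - 48\right) \frac{1}{90} + 0\right) 94 = \left(\frac{1}{14} \cdot \frac{1}{8} \left(-25\right) \frac{1}{90} + 0\right) 94 = \left(\left(- \frac{25}{112}\right) \frac{1}{90} + 0\right) 94 = \left(- \frac{5}{2016} + 0\right) 94 = \left(- \frac{5}{2016}\right) 94 = - \frac{235}{1008}$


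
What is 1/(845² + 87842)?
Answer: 1/801867 ≈ 1.2471e-6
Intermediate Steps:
1/(845² + 87842) = 1/(714025 + 87842) = 1/801867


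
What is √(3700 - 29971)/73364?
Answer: 3*I*√2919/73364 ≈ 0.0022093*I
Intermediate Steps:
√(3700 - 29971)/73364 = √(-26271)*(1/73364) = (3*I*√2919)*(1/73364) = 3*I*√2919/73364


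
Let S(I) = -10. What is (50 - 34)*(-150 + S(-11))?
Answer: -2560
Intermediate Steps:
(50 - 34)*(-150 + S(-11)) = (50 - 34)*(-150 - 10) = 16*(-160) = -2560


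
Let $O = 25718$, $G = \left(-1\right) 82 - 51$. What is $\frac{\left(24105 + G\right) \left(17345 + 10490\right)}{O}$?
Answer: $\frac{333630310}{12859} \approx 25945.0$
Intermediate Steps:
$G = -133$ ($G = -82 - 51 = -133$)
$\frac{\left(24105 + G\right) \left(17345 + 10490\right)}{O} = \frac{\left(24105 - 133\right) \left(17345 + 10490\right)}{25718} = 23972 \cdot 27835 \cdot \frac{1}{25718} = 667260620 \cdot \frac{1}{25718} = \frac{333630310}{12859}$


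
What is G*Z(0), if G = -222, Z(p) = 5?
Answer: -1110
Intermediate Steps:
G*Z(0) = -222*5 = -1110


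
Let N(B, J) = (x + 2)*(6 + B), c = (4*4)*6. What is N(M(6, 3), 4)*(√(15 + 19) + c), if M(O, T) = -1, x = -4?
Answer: -960 - 10*√34 ≈ -1018.3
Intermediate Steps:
c = 96 (c = 16*6 = 96)
N(B, J) = -12 - 2*B (N(B, J) = (-4 + 2)*(6 + B) = -2*(6 + B) = -12 - 2*B)
N(M(6, 3), 4)*(√(15 + 19) + c) = (-12 - 2*(-1))*(√(15 + 19) + 96) = (-12 + 2)*(√34 + 96) = -10*(96 + √34) = -960 - 10*√34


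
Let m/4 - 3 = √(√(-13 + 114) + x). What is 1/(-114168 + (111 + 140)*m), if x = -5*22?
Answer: -1/(111156 - 1004*I*√(110 - √101)) ≈ -8.9236e-6 - 8.0581e-7*I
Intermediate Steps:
x = -110
m = 12 + 4*√(-110 + √101) (m = 12 + 4*√(√(-13 + 114) - 110) = 12 + 4*√(√101 - 110) = 12 + 4*√(-110 + √101) ≈ 12.0 + 39.99*I)
1/(-114168 + (111 + 140)*m) = 1/(-114168 + (111 + 140)*(12 + 4*√(-110 + √101))) = 1/(-114168 + 251*(12 + 4*√(-110 + √101))) = 1/(-114168 + (3012 + 1004*√(-110 + √101))) = 1/(-111156 + 1004*√(-110 + √101))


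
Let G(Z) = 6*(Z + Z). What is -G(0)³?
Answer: 0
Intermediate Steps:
G(Z) = 12*Z (G(Z) = 6*(2*Z) = 12*Z)
-G(0)³ = -(12*0)³ = -1*0³ = -1*0 = 0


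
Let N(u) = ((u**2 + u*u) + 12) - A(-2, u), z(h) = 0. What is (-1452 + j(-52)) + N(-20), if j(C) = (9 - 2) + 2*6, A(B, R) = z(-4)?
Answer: -621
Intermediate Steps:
A(B, R) = 0
j(C) = 19 (j(C) = 7 + 12 = 19)
N(u) = 12 + 2*u**2 (N(u) = ((u**2 + u*u) + 12) - 1*0 = ((u**2 + u**2) + 12) + 0 = (2*u**2 + 12) + 0 = (12 + 2*u**2) + 0 = 12 + 2*u**2)
(-1452 + j(-52)) + N(-20) = (-1452 + 19) + (12 + 2*(-20)**2) = -1433 + (12 + 2*400) = -1433 + (12 + 800) = -1433 + 812 = -621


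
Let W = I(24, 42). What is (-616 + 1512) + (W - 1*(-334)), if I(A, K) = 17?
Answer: 1247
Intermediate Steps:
W = 17
(-616 + 1512) + (W - 1*(-334)) = (-616 + 1512) + (17 - 1*(-334)) = 896 + (17 + 334) = 896 + 351 = 1247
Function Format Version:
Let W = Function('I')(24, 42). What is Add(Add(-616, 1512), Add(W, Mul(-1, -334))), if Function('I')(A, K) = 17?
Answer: 1247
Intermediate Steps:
W = 17
Add(Add(-616, 1512), Add(W, Mul(-1, -334))) = Add(Add(-616, 1512), Add(17, Mul(-1, -334))) = Add(896, Add(17, 334)) = Add(896, 351) = 1247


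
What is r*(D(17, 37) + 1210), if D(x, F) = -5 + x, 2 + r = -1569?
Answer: -1919762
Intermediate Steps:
r = -1571 (r = -2 - 1569 = -1571)
r*(D(17, 37) + 1210) = -1571*((-5 + 17) + 1210) = -1571*(12 + 1210) = -1571*1222 = -1919762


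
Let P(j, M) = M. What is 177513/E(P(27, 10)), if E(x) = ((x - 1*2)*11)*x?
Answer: 177513/880 ≈ 201.72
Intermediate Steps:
E(x) = x*(-22 + 11*x) (E(x) = ((x - 2)*11)*x = ((-2 + x)*11)*x = (-22 + 11*x)*x = x*(-22 + 11*x))
177513/E(P(27, 10)) = 177513/((11*10*(-2 + 10))) = 177513/((11*10*8)) = 177513/880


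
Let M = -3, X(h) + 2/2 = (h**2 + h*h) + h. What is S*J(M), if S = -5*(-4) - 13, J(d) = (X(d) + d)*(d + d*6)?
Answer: -1617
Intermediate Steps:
X(h) = -1 + h + 2*h**2 (X(h) = -1 + ((h**2 + h*h) + h) = -1 + ((h**2 + h**2) + h) = -1 + (2*h**2 + h) = -1 + (h + 2*h**2) = -1 + h + 2*h**2)
J(d) = 7*d*(-1 + 2*d + 2*d**2) (J(d) = ((-1 + d + 2*d**2) + d)*(d + d*6) = (-1 + 2*d + 2*d**2)*(d + 6*d) = (-1 + 2*d + 2*d**2)*(7*d) = 7*d*(-1 + 2*d + 2*d**2))
S = 7 (S = 20 - 13 = 7)
S*J(M) = 7*(7*(-3)*(-1 + 2*(-3) + 2*(-3)**2)) = 7*(7*(-3)*(-1 - 6 + 2*9)) = 7*(7*(-3)*(-1 - 6 + 18)) = 7*(7*(-3)*11) = 7*(-231) = -1617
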